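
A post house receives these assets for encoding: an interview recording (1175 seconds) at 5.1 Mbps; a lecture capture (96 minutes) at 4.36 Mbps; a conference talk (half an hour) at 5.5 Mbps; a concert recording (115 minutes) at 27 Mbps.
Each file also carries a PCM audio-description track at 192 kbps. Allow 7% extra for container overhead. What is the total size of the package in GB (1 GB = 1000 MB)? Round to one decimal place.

30.8 GB

Audio: 192 kbps = 0.192 Mbps.
interview recording: 5.292 Mbps × 1175 s × 1.07 = 6653.4 Mb
lecture capture: 4.552 Mbps × 5760 s × 1.07 = 28054.9 Mb
conference talk: 5.692 Mbps × 1800 s × 1.07 = 10962.8 Mb
concert recording: 27.192 Mbps × 6900 s × 1.07 = 200758.5 Mb
Total: 246429.6 Mb = 30803.7 MB.
= 30.80 GB.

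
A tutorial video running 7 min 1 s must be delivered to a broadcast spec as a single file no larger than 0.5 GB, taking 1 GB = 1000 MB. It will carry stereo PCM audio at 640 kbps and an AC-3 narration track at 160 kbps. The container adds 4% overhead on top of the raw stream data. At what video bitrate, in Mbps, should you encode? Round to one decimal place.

Budget: 0.5 GB = 4000.0 Mb.
Stream payload after overhead: 4000.0 / 1.04 = 3846.2 Mb.
7 min 1 s = 421 s
Total bitrate budget: 3846.2 Mb / 421 s = 9.136 Mbps.
Audio total: 640 + 160 = 800 kbps = 0.800 Mbps.
Video: 9.136 − 0.800 = 8.336 Mbps.

8.3 Mbps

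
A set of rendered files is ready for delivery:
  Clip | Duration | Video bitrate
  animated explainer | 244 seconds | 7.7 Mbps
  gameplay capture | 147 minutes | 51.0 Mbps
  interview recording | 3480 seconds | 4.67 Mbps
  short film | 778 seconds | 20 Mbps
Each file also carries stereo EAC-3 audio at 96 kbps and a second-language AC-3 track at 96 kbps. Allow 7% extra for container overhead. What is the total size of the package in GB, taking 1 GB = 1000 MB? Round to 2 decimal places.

65.01 GB

Audio total: 96 + 96 = 192 kbps = 0.192 Mbps.
animated explainer: 7.892 Mbps × 244 s × 1.07 = 2060.4 Mb
gameplay capture: 51.192 Mbps × 8820 s × 1.07 = 483119.4 Mb
interview recording: 4.862 Mbps × 3480 s × 1.07 = 18104.1 Mb
short film: 20.192 Mbps × 778 s × 1.07 = 16809.0 Mb
Total: 520093.0 Mb = 65011.6 MB.
= 65.01 GB.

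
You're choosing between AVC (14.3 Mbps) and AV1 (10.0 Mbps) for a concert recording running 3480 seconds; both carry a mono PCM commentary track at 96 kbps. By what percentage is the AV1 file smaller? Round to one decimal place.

Audio: 96 kbps = 0.096 Mbps.
AVC: 14.396 Mbps × 3480 s = 50098.1 Mb = 6.262 GB.
AV1: 10.096 Mbps × 3480 s = 35134.1 Mb = 4.392 GB.
Reduction: (1 − 4.392/6.262) × 100 = 29.87%.

29.9%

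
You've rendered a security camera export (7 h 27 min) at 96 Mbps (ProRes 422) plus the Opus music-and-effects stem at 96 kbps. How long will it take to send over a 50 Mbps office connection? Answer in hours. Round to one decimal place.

7 h 27 min = 447 min = 26820 s
Audio: 96 kbps = 0.096 Mbps.
Total bitrate: 96.096 Mbps.
File: 96.096 Mbps × 26820 s = 2577294.7 Mb.
At 50 Mbps: 2577294.7 / 50 = 51545.9 s ≈ 14.3 hours.

14.3 hours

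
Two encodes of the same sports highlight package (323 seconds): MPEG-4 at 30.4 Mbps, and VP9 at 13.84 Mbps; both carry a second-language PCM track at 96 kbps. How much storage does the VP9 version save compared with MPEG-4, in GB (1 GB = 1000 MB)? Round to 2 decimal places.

0.67 GB

Audio: 96 kbps = 0.096 Mbps.
MPEG-4: 30.496 Mbps × 323 s = 9850.2 Mb = 1.231 GB.
VP9: 13.936 Mbps × 323 s = 4501.3 Mb = 0.563 GB.
Saving: 1.231 − 0.563 = 0.669 GB.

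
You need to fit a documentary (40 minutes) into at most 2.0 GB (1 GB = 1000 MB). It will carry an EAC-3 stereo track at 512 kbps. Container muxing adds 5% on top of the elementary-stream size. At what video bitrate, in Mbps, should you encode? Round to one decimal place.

Budget: 2.0 GB = 16000.0 Mb.
Stream payload after overhead: 16000.0 / 1.05 = 15238.1 Mb.
40 min = 2400 s
Total bitrate budget: 15238.1 Mb / 2400 s = 6.349 Mbps.
Audio: 512 kbps = 0.512 Mbps.
Video: 6.349 − 0.512 = 5.837 Mbps.

5.8 Mbps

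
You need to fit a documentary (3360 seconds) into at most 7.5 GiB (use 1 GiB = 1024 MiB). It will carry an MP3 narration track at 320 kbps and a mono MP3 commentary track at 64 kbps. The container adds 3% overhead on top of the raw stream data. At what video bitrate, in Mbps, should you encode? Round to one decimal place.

18.2 Mbps

Budget: 7.5 GiB = 64424.5 Mb.
Stream payload after overhead: 64424.5 / 1.03 = 62548.1 Mb.
Total bitrate budget: 62548.1 Mb / 3360 s = 18.615 Mbps.
Audio total: 320 + 64 = 384 kbps = 0.384 Mbps.
Video: 18.615 − 0.384 = 18.231 Mbps.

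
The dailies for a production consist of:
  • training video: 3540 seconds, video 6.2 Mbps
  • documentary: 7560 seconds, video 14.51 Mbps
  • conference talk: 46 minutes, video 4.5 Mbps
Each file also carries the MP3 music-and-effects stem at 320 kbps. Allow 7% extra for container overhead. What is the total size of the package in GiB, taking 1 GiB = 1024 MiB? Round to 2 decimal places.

18.50 GiB

Audio: 320 kbps = 0.320 Mbps.
training video: 6.520 Mbps × 3540 s × 1.07 = 24696.5 Mb
documentary: 14.830 Mbps × 7560 s × 1.07 = 119962.8 Mb
conference talk: 4.820 Mbps × 2760 s × 1.07 = 14234.4 Mb
Total: 158893.7 Mb = 19861.7 MB.
= 18.50 GiB.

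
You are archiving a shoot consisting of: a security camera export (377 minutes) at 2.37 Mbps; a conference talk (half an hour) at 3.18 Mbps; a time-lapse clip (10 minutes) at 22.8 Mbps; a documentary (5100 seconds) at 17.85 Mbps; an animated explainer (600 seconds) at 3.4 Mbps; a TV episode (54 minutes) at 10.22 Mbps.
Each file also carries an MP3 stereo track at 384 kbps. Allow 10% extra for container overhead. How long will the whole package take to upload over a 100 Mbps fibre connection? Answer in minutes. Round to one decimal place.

38.9 minutes

Audio: 384 kbps = 0.384 Mbps.
security camera export: 2.754 Mbps × 22620 s × 1.10 = 68525.0 Mb
conference talk: 3.564 Mbps × 1800 s × 1.10 = 7056.7 Mb
time-lapse clip: 23.184 Mbps × 600 s × 1.10 = 15301.4 Mb
documentary: 18.234 Mbps × 5100 s × 1.10 = 102292.7 Mb
animated explainer: 3.784 Mbps × 600 s × 1.10 = 2497.4 Mb
TV episode: 10.604 Mbps × 3240 s × 1.10 = 37792.7 Mb
Total: 233466.0 Mb = 29183.3 MB.
At 100 Mbps: 233466.0 / 100 = 2335 s ≈ 38.9 minutes.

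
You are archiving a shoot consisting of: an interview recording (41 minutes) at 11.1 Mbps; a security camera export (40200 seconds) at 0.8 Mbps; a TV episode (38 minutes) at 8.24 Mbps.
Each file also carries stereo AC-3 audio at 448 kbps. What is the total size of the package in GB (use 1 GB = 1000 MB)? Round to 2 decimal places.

Audio: 448 kbps = 0.448 Mbps.
interview recording: 11.548 Mbps × 2460 s = 28408.1 Mb
security camera export: 1.248 Mbps × 40200 s = 50169.6 Mb
TV episode: 8.688 Mbps × 2280 s = 19808.6 Mb
Total: 98386.3 Mb = 12298.3 MB.
= 12.30 GB.

12.30 GB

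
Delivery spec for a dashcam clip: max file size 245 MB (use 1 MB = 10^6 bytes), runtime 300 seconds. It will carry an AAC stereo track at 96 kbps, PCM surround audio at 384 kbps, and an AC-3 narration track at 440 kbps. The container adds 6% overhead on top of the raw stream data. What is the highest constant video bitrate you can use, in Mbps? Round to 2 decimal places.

5.24 Mbps

Budget: 245 MB = 1960.0 Mb.
Stream payload after overhead: 1960.0 / 1.06 = 1849.1 Mb.
Total bitrate budget: 1849.1 Mb / 300 s = 6.164 Mbps.
Audio total: 96 + 384 + 440 = 920 kbps = 0.920 Mbps.
Video: 6.164 − 0.920 = 5.244 Mbps.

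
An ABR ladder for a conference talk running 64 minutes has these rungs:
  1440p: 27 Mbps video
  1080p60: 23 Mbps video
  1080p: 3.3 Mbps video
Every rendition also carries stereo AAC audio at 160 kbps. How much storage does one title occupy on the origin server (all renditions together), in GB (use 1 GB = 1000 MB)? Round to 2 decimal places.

64 min = 3840 s
Audio: 160 kbps = 0.160 Mbps.
Sum of rendition bitrates: (27+0.160) + (23+0.160) + (3.3+0.160) = 53.780 Mbps.
× 3840 s = 206,515 Mb = 25,814 MB = 25.81 GB.

25.81 GB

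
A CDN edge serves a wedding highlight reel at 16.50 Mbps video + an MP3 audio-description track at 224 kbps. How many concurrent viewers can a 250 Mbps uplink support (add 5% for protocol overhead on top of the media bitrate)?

Audio: 224 kbps = 0.224 Mbps.
Per-viewer media rate: 16.724 Mbps.
On the wire with 5% overhead: 17.560 Mbps.
250 Mbps = 250.0 Mbps; 250.0 / 17.560 = 14.24 → 14 viewers.

14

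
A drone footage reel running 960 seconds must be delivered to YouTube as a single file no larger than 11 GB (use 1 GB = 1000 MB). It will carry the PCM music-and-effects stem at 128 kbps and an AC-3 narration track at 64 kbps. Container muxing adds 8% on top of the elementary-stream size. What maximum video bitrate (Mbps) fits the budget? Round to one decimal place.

Budget: 11 GB = 88000.0 Mb.
Stream payload after overhead: 88000.0 / 1.08 = 81481.5 Mb.
Total bitrate budget: 81481.5 Mb / 960 s = 84.877 Mbps.
Audio total: 128 + 64 = 192 kbps = 0.192 Mbps.
Video: 84.877 − 0.192 = 84.685 Mbps.

84.7 Mbps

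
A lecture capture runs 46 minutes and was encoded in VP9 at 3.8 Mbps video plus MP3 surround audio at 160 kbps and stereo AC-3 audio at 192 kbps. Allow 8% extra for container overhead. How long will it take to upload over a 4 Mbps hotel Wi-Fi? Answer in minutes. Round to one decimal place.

51.6 minutes

46 min = 2760 s
Audio total: 160 + 192 = 352 kbps = 0.352 Mbps.
Total bitrate: 4.152 Mbps.
File: 4.152 Mbps × 2760 s = 11459.5 Mb.
With 8% container overhead: ×1.08. → 12376.3 Mb.
At 4 Mbps: 12376.3 / 4 = 3094.1 s ≈ 51.6 minutes.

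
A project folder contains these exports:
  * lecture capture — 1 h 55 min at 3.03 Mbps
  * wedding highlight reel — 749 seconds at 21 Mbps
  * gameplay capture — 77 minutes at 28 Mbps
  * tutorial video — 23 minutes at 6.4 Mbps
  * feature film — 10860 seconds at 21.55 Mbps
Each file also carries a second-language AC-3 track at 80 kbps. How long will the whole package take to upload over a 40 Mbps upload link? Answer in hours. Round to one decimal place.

2.9 hours

Audio: 80 kbps = 0.080 Mbps.
lecture capture: 3.110 Mbps × 6900 s = 21459.0 Mb
wedding highlight reel: 21.080 Mbps × 749 s = 15788.9 Mb
gameplay capture: 28.080 Mbps × 4620 s = 129729.6 Mb
tutorial video: 6.480 Mbps × 1380 s = 8942.4 Mb
feature film: 21.630 Mbps × 10860 s = 234901.8 Mb
Total: 410821.7 Mb = 51352.7 MB.
At 40 Mbps: 410821.7 / 40 = 10271 s ≈ 2.85 hours.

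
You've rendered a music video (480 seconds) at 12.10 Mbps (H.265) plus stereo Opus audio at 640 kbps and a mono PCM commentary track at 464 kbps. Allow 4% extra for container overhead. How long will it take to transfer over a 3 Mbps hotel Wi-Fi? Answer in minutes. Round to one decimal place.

36.6 minutes

Audio total: 640 + 464 = 1104 kbps = 1.104 Mbps.
Total bitrate: 13.204 Mbps.
File: 13.204 Mbps × 480 s = 6337.9 Mb.
With 4% container overhead: ×1.04. → 6591.4 Mb.
At 3 Mbps: 6591.4 / 3 = 2197.1 s ≈ 36.6 minutes.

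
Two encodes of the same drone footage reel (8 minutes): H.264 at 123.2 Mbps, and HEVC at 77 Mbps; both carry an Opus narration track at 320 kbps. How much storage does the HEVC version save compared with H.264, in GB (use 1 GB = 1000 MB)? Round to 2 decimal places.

8 min = 480 s
Audio: 320 kbps = 0.320 Mbps.
H.264: 123.520 Mbps × 480 s = 59289.6 Mb = 7.411 GB.
HEVC: 77.320 Mbps × 480 s = 37113.6 Mb = 4.639 GB.
Saving: 7.411 − 4.639 = 2.772 GB.

2.77 GB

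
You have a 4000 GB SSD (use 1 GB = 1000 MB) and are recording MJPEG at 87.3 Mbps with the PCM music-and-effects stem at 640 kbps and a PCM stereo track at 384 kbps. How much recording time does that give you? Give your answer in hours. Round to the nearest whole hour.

Audio total: 640 + 384 = 1024 kbps = 1.024 Mbps.
Total bitrate: 87.3 + 1.024 = 88.324 Mbps.
Capacity: 4000 GB = 32,000,000 Mb.
Recording time: 32,000,000 / 88.324 = 362,302 s ≈ 101 hours.

101 hours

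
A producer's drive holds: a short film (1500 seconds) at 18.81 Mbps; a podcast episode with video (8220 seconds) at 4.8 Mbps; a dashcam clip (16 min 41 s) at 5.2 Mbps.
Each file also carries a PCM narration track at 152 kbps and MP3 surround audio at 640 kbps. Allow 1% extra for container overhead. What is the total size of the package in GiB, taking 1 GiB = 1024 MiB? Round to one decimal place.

9.6 GiB

Audio total: 152 + 640 = 792 kbps = 0.792 Mbps.
short film: 19.602 Mbps × 1500 s × 1.01 = 29697.0 Mb
podcast episode with video: 5.592 Mbps × 8220 s × 1.01 = 46425.9 Mb
dashcam clip: 5.992 Mbps × 1001 s × 1.01 = 6058.0 Mb
Total: 82180.9 Mb = 10272.6 MB.
= 9.567 GiB.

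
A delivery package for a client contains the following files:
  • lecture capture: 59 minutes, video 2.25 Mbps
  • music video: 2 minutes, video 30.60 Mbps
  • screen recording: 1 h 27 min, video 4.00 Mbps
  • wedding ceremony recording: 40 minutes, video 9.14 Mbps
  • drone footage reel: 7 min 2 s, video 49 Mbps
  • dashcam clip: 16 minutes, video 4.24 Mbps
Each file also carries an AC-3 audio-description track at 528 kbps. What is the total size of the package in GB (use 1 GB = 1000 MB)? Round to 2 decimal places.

Audio: 528 kbps = 0.528 Mbps.
lecture capture: 2.778 Mbps × 3540 s = 9834.1 Mb
music video: 31.128 Mbps × 120 s = 3735.4 Mb
screen recording: 4.528 Mbps × 5220 s = 23636.2 Mb
wedding ceremony recording: 9.668 Mbps × 2400 s = 23203.2 Mb
drone footage reel: 49.528 Mbps × 422 s = 20900.8 Mb
dashcam clip: 4.768 Mbps × 960 s = 4577.3 Mb
Total: 85886.9 Mb = 10735.9 MB.
= 10.74 GB.

10.74 GB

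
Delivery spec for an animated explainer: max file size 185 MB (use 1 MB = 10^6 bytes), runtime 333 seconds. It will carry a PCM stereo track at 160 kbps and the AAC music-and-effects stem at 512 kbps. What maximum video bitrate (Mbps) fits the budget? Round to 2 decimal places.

3.77 Mbps

Budget: 185 MB = 1480.0 Mb.
Total bitrate budget: 1480.0 Mb / 333 s = 4.444 Mbps.
Audio total: 160 + 512 = 672 kbps = 0.672 Mbps.
Video: 4.444 − 0.672 = 3.772 Mbps.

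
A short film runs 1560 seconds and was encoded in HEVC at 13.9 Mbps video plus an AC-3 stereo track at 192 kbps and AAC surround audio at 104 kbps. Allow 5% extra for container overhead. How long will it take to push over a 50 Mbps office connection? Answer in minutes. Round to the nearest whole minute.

Audio total: 192 + 104 = 296 kbps = 0.296 Mbps.
Total bitrate: 14.196 Mbps.
File: 14.196 Mbps × 1560 s = 22145.8 Mb.
With 5% container overhead: ×1.05. → 23253.0 Mb.
At 50 Mbps: 23253.0 / 50 = 465.1 s ≈ 7.75 minutes.

8 minutes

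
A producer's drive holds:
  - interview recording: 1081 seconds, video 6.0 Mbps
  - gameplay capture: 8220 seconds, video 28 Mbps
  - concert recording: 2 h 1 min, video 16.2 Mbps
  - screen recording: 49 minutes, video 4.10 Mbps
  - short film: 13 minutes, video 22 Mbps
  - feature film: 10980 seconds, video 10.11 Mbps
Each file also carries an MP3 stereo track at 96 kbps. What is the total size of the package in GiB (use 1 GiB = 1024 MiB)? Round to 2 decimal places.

57.91 GiB

Audio: 96 kbps = 0.096 Mbps.
interview recording: 6.096 Mbps × 1081 s = 6589.8 Mb
gameplay capture: 28.096 Mbps × 8220 s = 230949.1 Mb
concert recording: 16.296 Mbps × 7260 s = 118309.0 Mb
screen recording: 4.196 Mbps × 2940 s = 12336.2 Mb
short film: 22.096 Mbps × 780 s = 17234.9 Mb
feature film: 10.206 Mbps × 10980 s = 112061.9 Mb
Total: 497480.9 Mb = 62185.1 MB.
= 57.91 GiB.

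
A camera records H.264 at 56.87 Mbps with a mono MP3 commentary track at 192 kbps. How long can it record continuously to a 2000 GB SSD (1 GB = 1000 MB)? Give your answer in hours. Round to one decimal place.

77.9 hours

Audio: 192 kbps = 0.192 Mbps.
Total bitrate: 56.87 + 0.192 = 57.062 Mbps.
Capacity: 2000 GB = 16,000,000 Mb.
Recording time: 16,000,000 / 57.062 = 280,397 s ≈ 77.9 hours.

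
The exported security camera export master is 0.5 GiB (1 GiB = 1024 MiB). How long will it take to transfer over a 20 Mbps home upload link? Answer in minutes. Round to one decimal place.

File: 0.5 GiB = 4295.0 Mb.
At 20 Mbps: 4295.0 / 20 = 214.7 s ≈ 3.58 minutes.

3.6 minutes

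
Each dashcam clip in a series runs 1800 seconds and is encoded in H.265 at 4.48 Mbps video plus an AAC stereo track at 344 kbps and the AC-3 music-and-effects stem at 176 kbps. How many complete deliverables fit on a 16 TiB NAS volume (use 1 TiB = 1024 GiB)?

15637

Audio total: 344 + 176 = 520 kbps = 0.520 Mbps.
Total bitrate: 5.000 Mbps.
Per item: 5.000 Mbps × 1800 s = 9,000 Mb = 1,125 MB.
Capacity: 16 TiB = 140,737,488 Mb; 15637.50 items → 15637 complete.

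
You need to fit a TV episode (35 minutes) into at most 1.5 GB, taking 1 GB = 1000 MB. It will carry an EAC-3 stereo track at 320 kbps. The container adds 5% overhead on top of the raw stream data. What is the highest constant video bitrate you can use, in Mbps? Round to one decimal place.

5.1 Mbps

Budget: 1.5 GB = 12000.0 Mb.
Stream payload after overhead: 12000.0 / 1.05 = 11428.6 Mb.
35 min = 2100 s
Total bitrate budget: 11428.6 Mb / 2100 s = 5.442 Mbps.
Audio: 320 kbps = 0.320 Mbps.
Video: 5.442 − 0.320 = 5.122 Mbps.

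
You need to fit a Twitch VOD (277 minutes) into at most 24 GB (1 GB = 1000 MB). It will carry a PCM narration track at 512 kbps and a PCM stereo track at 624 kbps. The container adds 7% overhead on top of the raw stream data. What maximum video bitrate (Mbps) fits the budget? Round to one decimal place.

Budget: 24 GB = 192000.0 Mb.
Stream payload after overhead: 192000.0 / 1.07 = 179439.3 Mb.
277 min = 16620 s
Total bitrate budget: 179439.3 Mb / 16620 s = 10.797 Mbps.
Audio total: 512 + 624 = 1136 kbps = 1.136 Mbps.
Video: 10.797 − 1.136 = 9.661 Mbps.

9.7 Mbps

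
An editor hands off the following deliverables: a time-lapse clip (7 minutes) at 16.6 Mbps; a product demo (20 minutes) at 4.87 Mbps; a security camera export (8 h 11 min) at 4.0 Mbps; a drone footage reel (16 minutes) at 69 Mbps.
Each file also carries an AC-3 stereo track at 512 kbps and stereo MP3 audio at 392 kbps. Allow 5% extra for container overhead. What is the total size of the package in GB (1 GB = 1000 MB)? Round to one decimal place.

Audio total: 512 + 392 = 904 kbps = 0.904 Mbps.
time-lapse clip: 17.504 Mbps × 420 s × 1.05 = 7719.3 Mb
product demo: 5.774 Mbps × 1200 s × 1.05 = 7275.2 Mb
security camera export: 4.904 Mbps × 29460 s × 1.05 = 151695.4 Mb
drone footage reel: 69.904 Mbps × 960 s × 1.05 = 70463.2 Mb
Total: 237153.2 Mb = 29644.1 MB.
= 29.64 GB.

29.6 GB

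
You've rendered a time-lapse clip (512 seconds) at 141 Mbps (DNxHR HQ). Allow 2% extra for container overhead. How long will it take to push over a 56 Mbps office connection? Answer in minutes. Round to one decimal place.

21.9 minutes

File: 141.000 Mbps × 512 s = 72192.0 Mb.
With 2% container overhead: ×1.02. → 73635.8 Mb.
At 56 Mbps: 73635.8 / 56 = 1314.9 s ≈ 21.9 minutes.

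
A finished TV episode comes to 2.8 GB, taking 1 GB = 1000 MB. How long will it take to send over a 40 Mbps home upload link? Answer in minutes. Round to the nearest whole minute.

9 minutes

File: 2.8 GB = 22400.0 Mb.
At 40 Mbps: 22400.0 / 40 = 560.0 s ≈ 9.33 minutes.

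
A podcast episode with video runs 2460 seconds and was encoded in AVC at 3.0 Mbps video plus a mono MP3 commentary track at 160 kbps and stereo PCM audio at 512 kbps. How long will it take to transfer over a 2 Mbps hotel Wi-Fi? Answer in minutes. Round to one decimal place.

75.3 minutes

Audio total: 160 + 512 = 672 kbps = 0.672 Mbps.
Total bitrate: 3.672 Mbps.
File: 3.672 Mbps × 2460 s = 9033.1 Mb.
At 2 Mbps: 9033.1 / 2 = 4516.6 s ≈ 75.3 minutes.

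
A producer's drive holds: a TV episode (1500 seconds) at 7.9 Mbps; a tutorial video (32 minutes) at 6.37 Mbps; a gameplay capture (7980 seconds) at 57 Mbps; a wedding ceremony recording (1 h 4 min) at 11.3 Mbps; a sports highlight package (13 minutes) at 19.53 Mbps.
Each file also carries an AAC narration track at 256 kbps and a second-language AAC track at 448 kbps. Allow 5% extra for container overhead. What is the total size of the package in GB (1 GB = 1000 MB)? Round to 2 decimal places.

Audio total: 256 + 448 = 704 kbps = 0.704 Mbps.
TV episode: 8.604 Mbps × 1500 s × 1.05 = 13551.3 Mb
tutorial video: 7.074 Mbps × 1920 s × 1.05 = 14261.2 Mb
gameplay capture: 57.704 Mbps × 7980 s × 1.05 = 483501.8 Mb
wedding ceremony recording: 12.004 Mbps × 3840 s × 1.05 = 48400.1 Mb
sports highlight package: 20.234 Mbps × 780 s × 1.05 = 16571.6 Mb
Total: 576286.1 Mb = 72035.8 MB.
= 72.04 GB.

72.04 GB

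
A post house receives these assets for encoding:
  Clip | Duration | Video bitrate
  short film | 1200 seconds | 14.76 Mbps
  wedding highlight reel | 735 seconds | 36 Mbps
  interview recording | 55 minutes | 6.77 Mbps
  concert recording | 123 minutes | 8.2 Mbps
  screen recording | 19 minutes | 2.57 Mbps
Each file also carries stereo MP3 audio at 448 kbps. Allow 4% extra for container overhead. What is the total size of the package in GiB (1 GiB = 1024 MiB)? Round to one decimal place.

Audio: 448 kbps = 0.448 Mbps.
short film: 15.208 Mbps × 1200 s × 1.04 = 18979.6 Mb
wedding highlight reel: 36.448 Mbps × 735 s × 1.04 = 27860.9 Mb
interview recording: 7.218 Mbps × 3300 s × 1.04 = 24772.2 Mb
concert recording: 8.648 Mbps × 7380 s × 1.04 = 66375.1 Mb
screen recording: 3.018 Mbps × 1140 s × 1.04 = 3578.1 Mb
Total: 141565.9 Mb = 17695.7 MB.
= 16.48 GiB.

16.5 GiB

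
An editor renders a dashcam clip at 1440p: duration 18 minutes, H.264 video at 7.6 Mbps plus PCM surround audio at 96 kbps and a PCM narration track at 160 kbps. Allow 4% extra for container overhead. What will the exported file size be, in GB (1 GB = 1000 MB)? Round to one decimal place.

18 min = 1080 s
Audio total: 96 + 160 = 256 kbps = 0.256 Mbps.
Total bitrate: 7.6 + 0.256 = 7.856 Mbps.
Stream data: 7.856 Mbps × 1080 s = 8484.5 Mb.
With 4% container overhead: ×1.04.
8,824 Mb ÷ 8 = 1,103 MB → 1.103 GB.

1.1 GB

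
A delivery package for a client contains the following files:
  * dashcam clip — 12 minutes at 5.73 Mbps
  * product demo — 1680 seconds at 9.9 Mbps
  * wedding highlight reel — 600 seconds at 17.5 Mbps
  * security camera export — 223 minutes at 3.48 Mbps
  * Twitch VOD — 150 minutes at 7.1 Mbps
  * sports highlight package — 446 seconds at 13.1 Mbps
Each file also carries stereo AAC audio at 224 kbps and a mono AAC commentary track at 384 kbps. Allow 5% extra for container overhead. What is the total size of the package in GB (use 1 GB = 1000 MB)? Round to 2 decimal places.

21.43 GB

Audio total: 224 + 384 = 608 kbps = 0.608 Mbps.
dashcam clip: 6.338 Mbps × 720 s × 1.05 = 4791.5 Mb
product demo: 10.508 Mbps × 1680 s × 1.05 = 18536.1 Mb
wedding highlight reel: 18.108 Mbps × 600 s × 1.05 = 11408.0 Mb
security camera export: 4.088 Mbps × 13380 s × 1.05 = 57432.3 Mb
Twitch VOD: 7.708 Mbps × 9000 s × 1.05 = 72840.6 Mb
sports highlight package: 13.708 Mbps × 446 s × 1.05 = 6419.5 Mb
Total: 171428.0 Mb = 21428.5 MB.
= 21.43 GB.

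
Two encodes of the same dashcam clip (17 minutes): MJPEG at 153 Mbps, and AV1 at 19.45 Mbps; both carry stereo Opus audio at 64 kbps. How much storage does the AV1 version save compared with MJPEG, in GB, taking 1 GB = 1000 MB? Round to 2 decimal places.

17 min = 1020 s
Audio: 64 kbps = 0.064 Mbps.
MJPEG: 153.064 Mbps × 1020 s = 156125.3 Mb = 19.516 GB.
AV1: 19.514 Mbps × 1020 s = 19904.3 Mb = 2.488 GB.
Saving: 19.516 − 2.488 = 17.028 GB.

17.03 GB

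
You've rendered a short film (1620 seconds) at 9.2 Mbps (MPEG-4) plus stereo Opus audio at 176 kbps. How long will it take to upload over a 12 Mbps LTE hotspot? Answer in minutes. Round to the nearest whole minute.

21 minutes

Audio: 176 kbps = 0.176 Mbps.
Total bitrate: 9.376 Mbps.
File: 9.376 Mbps × 1620 s = 15189.1 Mb.
At 12 Mbps: 15189.1 / 12 = 1265.8 s ≈ 21.1 minutes.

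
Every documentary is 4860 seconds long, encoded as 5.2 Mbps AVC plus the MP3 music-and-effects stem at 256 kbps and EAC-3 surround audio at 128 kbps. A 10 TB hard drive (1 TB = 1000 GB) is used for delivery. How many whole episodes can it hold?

2947

Audio total: 256 + 128 = 384 kbps = 0.384 Mbps.
Total bitrate: 5.584 Mbps.
Per item: 5.584 Mbps × 4860 s = 27,138 Mb = 3,392 MB.
Capacity: 10 TB = 80,000,000 Mb; 2947.87 items → 2947 complete.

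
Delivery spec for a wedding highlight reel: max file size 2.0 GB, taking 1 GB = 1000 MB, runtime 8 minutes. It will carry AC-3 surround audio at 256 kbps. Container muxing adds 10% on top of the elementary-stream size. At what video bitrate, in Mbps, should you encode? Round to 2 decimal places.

30.05 Mbps

Budget: 2.0 GB = 16000.0 Mb.
Stream payload after overhead: 16000.0 / 1.10 = 14545.5 Mb.
8 min = 480 s
Total bitrate budget: 14545.5 Mb / 480 s = 30.303 Mbps.
Audio: 256 kbps = 0.256 Mbps.
Video: 30.303 − 0.256 = 30.047 Mbps.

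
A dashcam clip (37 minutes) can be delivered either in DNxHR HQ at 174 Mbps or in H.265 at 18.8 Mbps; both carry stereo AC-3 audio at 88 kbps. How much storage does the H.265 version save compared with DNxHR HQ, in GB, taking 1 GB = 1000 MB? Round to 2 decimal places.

37 min = 2220 s
Audio: 88 kbps = 0.088 Mbps.
DNxHR HQ: 174.088 Mbps × 2220 s = 386475.4 Mb = 48.309 GB.
H.265: 18.888 Mbps × 2220 s = 41931.4 Mb = 5.241 GB.
Saving: 48.309 − 5.241 = 43.068 GB.

43.07 GB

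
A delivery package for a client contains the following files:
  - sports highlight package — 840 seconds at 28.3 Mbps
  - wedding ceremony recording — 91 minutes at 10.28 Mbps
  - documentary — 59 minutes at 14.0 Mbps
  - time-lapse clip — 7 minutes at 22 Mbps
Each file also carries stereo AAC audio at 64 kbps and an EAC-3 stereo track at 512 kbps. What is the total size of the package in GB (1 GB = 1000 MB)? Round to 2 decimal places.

18.08 GB

Audio total: 64 + 512 = 576 kbps = 0.576 Mbps.
sports highlight package: 28.876 Mbps × 840 s = 24255.8 Mb
wedding ceremony recording: 10.856 Mbps × 5460 s = 59273.8 Mb
documentary: 14.576 Mbps × 3540 s = 51599.0 Mb
time-lapse clip: 22.576 Mbps × 420 s = 9481.9 Mb
Total: 144610.6 Mb = 18076.3 MB.
= 18.08 GB.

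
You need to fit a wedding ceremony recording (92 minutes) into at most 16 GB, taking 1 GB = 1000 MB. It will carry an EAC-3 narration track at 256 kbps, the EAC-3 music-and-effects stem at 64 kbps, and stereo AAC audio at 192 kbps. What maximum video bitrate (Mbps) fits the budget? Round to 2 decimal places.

Budget: 16 GB = 128000.0 Mb.
92 min = 5520 s
Total bitrate budget: 128000.0 Mb / 5520 s = 23.188 Mbps.
Audio total: 256 + 64 + 192 = 512 kbps = 0.512 Mbps.
Video: 23.188 − 0.512 = 22.676 Mbps.

22.68 Mbps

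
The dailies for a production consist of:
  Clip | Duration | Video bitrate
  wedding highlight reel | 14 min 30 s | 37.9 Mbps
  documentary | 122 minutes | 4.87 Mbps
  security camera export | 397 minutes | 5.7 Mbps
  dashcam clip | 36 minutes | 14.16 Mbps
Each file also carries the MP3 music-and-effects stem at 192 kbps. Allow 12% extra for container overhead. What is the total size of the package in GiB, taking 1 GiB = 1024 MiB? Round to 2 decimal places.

31.49 GiB

Audio: 192 kbps = 0.192 Mbps.
wedding highlight reel: 38.092 Mbps × 870 s × 1.12 = 37116.8 Mb
documentary: 5.062 Mbps × 7320 s × 1.12 = 41500.3 Mb
security camera export: 5.892 Mbps × 23820 s × 1.12 = 157189.1 Mb
dashcam clip: 14.352 Mbps × 2160 s × 1.12 = 34720.4 Mb
Total: 270526.6 Mb = 33815.8 MB.
= 31.49 GiB.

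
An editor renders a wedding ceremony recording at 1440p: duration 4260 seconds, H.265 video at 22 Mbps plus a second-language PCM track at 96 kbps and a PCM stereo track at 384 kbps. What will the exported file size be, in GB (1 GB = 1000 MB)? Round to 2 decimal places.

11.97 GB

Audio total: 96 + 384 = 480 kbps = 0.480 Mbps.
Total bitrate: 22 + 0.480 = 22.480 Mbps.
Stream data: 22.480 Mbps × 4260 s = 95764.8 Mb.
95,765 Mb ÷ 8 = 11,971 MB → 11.97 GB.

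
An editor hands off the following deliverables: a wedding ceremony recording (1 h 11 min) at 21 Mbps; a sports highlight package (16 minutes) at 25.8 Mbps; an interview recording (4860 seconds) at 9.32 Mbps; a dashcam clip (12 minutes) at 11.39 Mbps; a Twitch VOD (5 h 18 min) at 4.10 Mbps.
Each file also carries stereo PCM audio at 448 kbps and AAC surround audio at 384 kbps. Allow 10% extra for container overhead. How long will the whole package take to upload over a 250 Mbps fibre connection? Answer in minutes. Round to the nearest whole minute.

20 minutes

Audio total: 448 + 384 = 832 kbps = 0.832 Mbps.
wedding ceremony recording: 21.832 Mbps × 4260 s × 1.10 = 102304.8 Mb
sports highlight package: 26.632 Mbps × 960 s × 1.10 = 28123.4 Mb
interview recording: 10.152 Mbps × 4860 s × 1.10 = 54272.6 Mb
dashcam clip: 12.222 Mbps × 720 s × 1.10 = 9679.8 Mb
Twitch VOD: 4.932 Mbps × 19080 s × 1.10 = 103512.8 Mb
Total: 297893.4 Mb = 37236.7 MB.
At 250 Mbps: 297893.4 / 250 = 1192 s ≈ 19.9 minutes.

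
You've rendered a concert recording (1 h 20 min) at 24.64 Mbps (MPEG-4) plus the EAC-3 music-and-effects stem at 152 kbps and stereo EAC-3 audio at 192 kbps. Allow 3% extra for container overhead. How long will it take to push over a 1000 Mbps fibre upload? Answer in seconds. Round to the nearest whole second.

124 seconds

1 h 20 min = 80 min = 4800 s
Audio total: 152 + 192 = 344 kbps = 0.344 Mbps.
Total bitrate: 24.984 Mbps.
File: 24.984 Mbps × 4800 s = 119923.2 Mb.
With 3% container overhead: ×1.03. → 123520.9 Mb.
At 1000 Mbps: 123520.9 / 1000 = 123.5 s ≈ 124 seconds.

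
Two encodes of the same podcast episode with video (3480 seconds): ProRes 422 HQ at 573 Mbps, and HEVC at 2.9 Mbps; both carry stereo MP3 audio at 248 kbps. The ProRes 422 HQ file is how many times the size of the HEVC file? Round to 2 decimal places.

182.10

Audio: 248 kbps = 0.248 Mbps.
ProRes 422 HQ: 573.248 Mbps × 3480 s = 1994903.0 Mb = 232.237 GiB.
HEVC: 3.148 Mbps × 3480 s = 10955.0 Mb = 1.275 GiB.
Ratio: 232.237 / 1.275 = 182.099.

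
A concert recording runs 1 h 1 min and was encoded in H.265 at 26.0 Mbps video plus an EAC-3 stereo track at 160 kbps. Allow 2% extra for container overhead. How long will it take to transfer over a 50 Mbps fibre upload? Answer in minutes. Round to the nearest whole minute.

1 h 1 min = 61 min = 3660 s
Audio: 160 kbps = 0.160 Mbps.
Total bitrate: 26.160 Mbps.
File: 26.160 Mbps × 3660 s = 95745.6 Mb.
With 2% container overhead: ×1.02. → 97660.5 Mb.
At 50 Mbps: 97660.5 / 50 = 1953.2 s ≈ 32.6 minutes.

33 minutes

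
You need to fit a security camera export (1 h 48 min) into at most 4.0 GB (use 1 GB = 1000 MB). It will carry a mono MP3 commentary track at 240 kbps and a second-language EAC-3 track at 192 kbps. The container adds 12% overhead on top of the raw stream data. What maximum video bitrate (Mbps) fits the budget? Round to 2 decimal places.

3.98 Mbps

Budget: 4.0 GB = 32000.0 Mb.
Stream payload after overhead: 32000.0 / 1.12 = 28571.4 Mb.
1 h 48 min = 108 min = 6480 s
Total bitrate budget: 28571.4 Mb / 6480 s = 4.409 Mbps.
Audio total: 240 + 192 = 432 kbps = 0.432 Mbps.
Video: 4.409 − 0.432 = 3.977 Mbps.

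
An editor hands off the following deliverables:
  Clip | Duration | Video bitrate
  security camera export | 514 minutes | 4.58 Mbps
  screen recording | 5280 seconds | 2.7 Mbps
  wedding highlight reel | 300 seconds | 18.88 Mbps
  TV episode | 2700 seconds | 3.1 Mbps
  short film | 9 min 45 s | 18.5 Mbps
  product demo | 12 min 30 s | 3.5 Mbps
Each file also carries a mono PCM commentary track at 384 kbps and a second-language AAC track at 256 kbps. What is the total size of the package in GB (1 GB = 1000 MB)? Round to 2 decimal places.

26.11 GB

Audio total: 384 + 256 = 640 kbps = 0.640 Mbps.
security camera export: 5.220 Mbps × 30840 s = 160984.8 Mb
screen recording: 3.340 Mbps × 5280 s = 17635.2 Mb
wedding highlight reel: 19.520 Mbps × 300 s = 5856.0 Mb
TV episode: 3.740 Mbps × 2700 s = 10098.0 Mb
short film: 19.140 Mbps × 585 s = 11196.9 Mb
product demo: 4.140 Mbps × 750 s = 3105.0 Mb
Total: 208875.9 Mb = 26109.5 MB.
= 26.11 GB.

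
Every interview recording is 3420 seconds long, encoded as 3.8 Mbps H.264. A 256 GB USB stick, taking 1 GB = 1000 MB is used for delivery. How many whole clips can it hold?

157

Per item: 3.800 Mbps × 3420 s = 12,996 Mb = 1,624 MB.
Capacity: 256 GB = 2,048,000 Mb; 157.59 items → 157 complete.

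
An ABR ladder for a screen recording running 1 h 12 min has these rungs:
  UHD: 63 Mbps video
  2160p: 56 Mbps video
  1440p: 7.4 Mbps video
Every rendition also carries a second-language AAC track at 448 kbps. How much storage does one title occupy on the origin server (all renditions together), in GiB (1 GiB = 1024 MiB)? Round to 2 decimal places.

64.24 GiB

1 h 12 min = 72 min = 4320 s
Audio: 448 kbps = 0.448 Mbps.
Sum of rendition bitrates: (63+0.448) + (56+0.448) + (7.4+0.448) = 127.744 Mbps.
× 4320 s = 551,854 Mb = 68,982 MB = 64.24 GiB.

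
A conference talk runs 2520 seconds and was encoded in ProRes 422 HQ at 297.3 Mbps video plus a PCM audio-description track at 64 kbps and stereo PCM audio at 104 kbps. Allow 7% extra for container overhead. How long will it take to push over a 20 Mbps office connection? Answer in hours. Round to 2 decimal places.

11.14 hours

Audio total: 64 + 104 = 168 kbps = 0.168 Mbps.
Total bitrate: 297.468 Mbps.
File: 297.468 Mbps × 2520 s = 749619.4 Mb.
With 7% container overhead: ×1.07. → 802092.7 Mb.
At 20 Mbps: 802092.7 / 20 = 40104.6 s ≈ 11.1 hours.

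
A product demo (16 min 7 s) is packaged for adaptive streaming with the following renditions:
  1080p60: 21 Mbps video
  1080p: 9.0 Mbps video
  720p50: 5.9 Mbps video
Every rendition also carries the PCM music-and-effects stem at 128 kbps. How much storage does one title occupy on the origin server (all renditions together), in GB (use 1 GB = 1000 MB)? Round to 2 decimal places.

4.39 GB

16 min 7 s = 967 s
Audio: 128 kbps = 0.128 Mbps.
Sum of rendition bitrates: (21+0.128) + (9.0+0.128) + (5.9+0.128) = 36.284 Mbps.
× 967 s = 35,087 Mb = 4,386 MB = 4.386 GB.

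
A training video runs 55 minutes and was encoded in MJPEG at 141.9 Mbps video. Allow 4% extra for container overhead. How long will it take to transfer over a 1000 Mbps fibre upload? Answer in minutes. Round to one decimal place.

55 min = 3300 s
File: 141.900 Mbps × 3300 s = 468270.0 Mb.
With 4% container overhead: ×1.04. → 487000.8 Mb.
At 1000 Mbps: 487000.8 / 1000 = 487.0 s ≈ 8.12 minutes.

8.1 minutes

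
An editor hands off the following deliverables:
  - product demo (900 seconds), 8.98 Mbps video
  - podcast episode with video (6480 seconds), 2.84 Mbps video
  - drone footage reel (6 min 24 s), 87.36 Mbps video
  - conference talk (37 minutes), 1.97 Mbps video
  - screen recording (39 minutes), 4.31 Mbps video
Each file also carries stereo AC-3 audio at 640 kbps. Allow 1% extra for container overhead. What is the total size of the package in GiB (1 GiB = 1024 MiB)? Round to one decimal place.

Audio: 640 kbps = 0.640 Mbps.
product demo: 9.620 Mbps × 900 s × 1.01 = 8744.6 Mb
podcast episode with video: 3.480 Mbps × 6480 s × 1.01 = 22775.9 Mb
drone footage reel: 88.000 Mbps × 384 s × 1.01 = 34129.9 Mb
conference talk: 2.610 Mbps × 2220 s × 1.01 = 5852.1 Mb
screen recording: 4.950 Mbps × 2340 s × 1.01 = 11698.8 Mb
Total: 83201.4 Mb = 10400.2 MB.
= 9.686 GiB.

9.7 GiB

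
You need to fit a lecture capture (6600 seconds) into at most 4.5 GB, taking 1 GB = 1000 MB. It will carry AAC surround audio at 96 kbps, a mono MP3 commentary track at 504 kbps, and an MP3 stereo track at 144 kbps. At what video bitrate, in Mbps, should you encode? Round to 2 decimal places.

4.71 Mbps

Budget: 4.5 GB = 36000.0 Mb.
Total bitrate budget: 36000.0 Mb / 6600 s = 5.455 Mbps.
Audio total: 96 + 504 + 144 = 744 kbps = 0.744 Mbps.
Video: 5.455 − 0.744 = 4.711 Mbps.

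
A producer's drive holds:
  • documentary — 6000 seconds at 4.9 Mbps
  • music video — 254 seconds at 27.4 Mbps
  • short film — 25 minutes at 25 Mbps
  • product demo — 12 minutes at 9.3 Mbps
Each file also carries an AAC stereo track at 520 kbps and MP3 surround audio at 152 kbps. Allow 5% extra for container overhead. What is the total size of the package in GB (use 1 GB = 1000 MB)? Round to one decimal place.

11.3 GB

Audio total: 520 + 152 = 672 kbps = 0.672 Mbps.
documentary: 5.572 Mbps × 6000 s × 1.05 = 35103.6 Mb
music video: 28.072 Mbps × 254 s × 1.05 = 7486.8 Mb
short film: 25.672 Mbps × 1500 s × 1.05 = 40433.4 Mb
product demo: 9.972 Mbps × 720 s × 1.05 = 7538.8 Mb
Total: 90562.6 Mb = 11320.3 MB.
= 11.32 GB.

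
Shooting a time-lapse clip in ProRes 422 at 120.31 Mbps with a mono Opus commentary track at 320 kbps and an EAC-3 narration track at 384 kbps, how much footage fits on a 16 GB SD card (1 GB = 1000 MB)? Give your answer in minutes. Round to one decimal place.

17.6 minutes

Audio total: 320 + 384 = 704 kbps = 0.704 Mbps.
Total bitrate: 120.31 + 0.704 = 121.014 Mbps.
Capacity: 16 GB = 128,000 Mb.
Recording time: 128,000 / 121.014 = 1,058 s ≈ 17.6 minutes.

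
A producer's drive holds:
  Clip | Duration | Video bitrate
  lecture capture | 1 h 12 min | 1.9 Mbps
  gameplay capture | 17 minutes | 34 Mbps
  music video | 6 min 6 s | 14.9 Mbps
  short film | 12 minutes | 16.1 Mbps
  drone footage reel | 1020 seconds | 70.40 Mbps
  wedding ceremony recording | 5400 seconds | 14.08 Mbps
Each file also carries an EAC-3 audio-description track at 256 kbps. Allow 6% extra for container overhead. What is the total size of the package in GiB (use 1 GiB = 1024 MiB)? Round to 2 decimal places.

Audio: 256 kbps = 0.256 Mbps.
lecture capture: 2.156 Mbps × 4320 s × 1.06 = 9872.8 Mb
gameplay capture: 34.256 Mbps × 1020 s × 1.06 = 37037.6 Mb
music video: 15.156 Mbps × 366 s × 1.06 = 5879.9 Mb
short film: 16.356 Mbps × 720 s × 1.06 = 12482.9 Mb
drone footage reel: 70.656 Mbps × 1020 s × 1.06 = 76393.3 Mb
wedding ceremony recording: 14.336 Mbps × 5400 s × 1.06 = 82059.3 Mb
Total: 223725.7 Mb = 27965.7 MB.
= 26.05 GiB.

26.05 GiB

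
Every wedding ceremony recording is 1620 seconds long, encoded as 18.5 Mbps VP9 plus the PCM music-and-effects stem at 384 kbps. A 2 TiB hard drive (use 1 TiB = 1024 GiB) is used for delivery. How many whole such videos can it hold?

Audio: 384 kbps = 0.384 Mbps.
Total bitrate: 18.884 Mbps.
Per item: 18.884 Mbps × 1620 s = 30,592 Mb = 3,824 MB.
Capacity: 2 TiB = 17,592,186 Mb; 575.06 items → 575 complete.

575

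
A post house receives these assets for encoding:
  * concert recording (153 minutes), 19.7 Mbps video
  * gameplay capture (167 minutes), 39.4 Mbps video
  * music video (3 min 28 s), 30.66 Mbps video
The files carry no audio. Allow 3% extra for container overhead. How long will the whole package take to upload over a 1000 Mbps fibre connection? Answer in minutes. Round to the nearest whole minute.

10 minutes

concert recording: 19.700 Mbps × 9180 s × 1.03 = 186271.4 Mb
gameplay capture: 39.400 Mbps × 10020 s × 1.03 = 406631.6 Mb
music video: 30.660 Mbps × 208 s × 1.03 = 6568.6 Mb
Total: 599471.6 Mb = 74934.0 MB.
At 1000 Mbps: 599471.6 / 1000 = 599 s ≈ 9.99 minutes.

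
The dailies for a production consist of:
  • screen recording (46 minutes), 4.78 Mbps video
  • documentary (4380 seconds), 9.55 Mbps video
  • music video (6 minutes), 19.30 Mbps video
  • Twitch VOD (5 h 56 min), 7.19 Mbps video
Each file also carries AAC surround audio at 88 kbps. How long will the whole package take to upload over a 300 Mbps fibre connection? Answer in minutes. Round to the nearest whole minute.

12 minutes

Audio: 88 kbps = 0.088 Mbps.
screen recording: 4.868 Mbps × 2760 s = 13435.7 Mb
documentary: 9.638 Mbps × 4380 s = 42214.4 Mb
music video: 19.388 Mbps × 360 s = 6979.7 Mb
Twitch VOD: 7.278 Mbps × 21360 s = 155458.1 Mb
Total: 218087.9 Mb = 27261.0 MB.
At 300 Mbps: 218087.9 / 300 = 727 s ≈ 12.1 minutes.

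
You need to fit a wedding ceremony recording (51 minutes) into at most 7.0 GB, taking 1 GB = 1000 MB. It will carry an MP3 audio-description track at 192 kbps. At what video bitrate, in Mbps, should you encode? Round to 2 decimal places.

Budget: 7.0 GB = 56000.0 Mb.
51 min = 3060 s
Total bitrate budget: 56000.0 Mb / 3060 s = 18.301 Mbps.
Audio: 192 kbps = 0.192 Mbps.
Video: 18.301 − 0.192 = 18.109 Mbps.

18.11 Mbps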